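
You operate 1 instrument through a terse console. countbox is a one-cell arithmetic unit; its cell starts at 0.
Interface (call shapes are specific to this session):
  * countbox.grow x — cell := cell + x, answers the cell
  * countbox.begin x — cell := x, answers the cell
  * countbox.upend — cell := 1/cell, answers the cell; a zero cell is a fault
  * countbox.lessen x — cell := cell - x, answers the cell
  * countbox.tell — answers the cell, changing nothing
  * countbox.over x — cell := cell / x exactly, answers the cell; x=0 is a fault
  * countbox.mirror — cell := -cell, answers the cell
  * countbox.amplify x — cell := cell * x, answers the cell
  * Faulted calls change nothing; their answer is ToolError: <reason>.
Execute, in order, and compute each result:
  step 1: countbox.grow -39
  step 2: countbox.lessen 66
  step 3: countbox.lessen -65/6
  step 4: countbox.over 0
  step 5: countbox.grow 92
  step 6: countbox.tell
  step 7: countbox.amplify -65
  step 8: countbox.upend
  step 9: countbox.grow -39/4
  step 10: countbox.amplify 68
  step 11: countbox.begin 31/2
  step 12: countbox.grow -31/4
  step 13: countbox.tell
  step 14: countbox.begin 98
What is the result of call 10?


→ countbox.grow(-39)
← -39
→ countbox.lessen(66)
← -105
→ countbox.lessen(-65/6)
← -565/6
→ countbox.over(0)
← ToolError: division by zero
→ countbox.grow(92)
← -13/6
→ countbox.tell()
← -13/6
→ countbox.amplify(-65)
← 845/6
→ countbox.upend()
← 6/845
→ countbox.grow(-39/4)
← -32931/3380
→ countbox.amplify(68)
← -559827/845
→ countbox.begin(31/2)
← 31/2
→ countbox.grow(-31/4)
← 31/4
→ countbox.tell()
← 31/4
→ countbox.begin(98)
← 98

Answer: -559827/845


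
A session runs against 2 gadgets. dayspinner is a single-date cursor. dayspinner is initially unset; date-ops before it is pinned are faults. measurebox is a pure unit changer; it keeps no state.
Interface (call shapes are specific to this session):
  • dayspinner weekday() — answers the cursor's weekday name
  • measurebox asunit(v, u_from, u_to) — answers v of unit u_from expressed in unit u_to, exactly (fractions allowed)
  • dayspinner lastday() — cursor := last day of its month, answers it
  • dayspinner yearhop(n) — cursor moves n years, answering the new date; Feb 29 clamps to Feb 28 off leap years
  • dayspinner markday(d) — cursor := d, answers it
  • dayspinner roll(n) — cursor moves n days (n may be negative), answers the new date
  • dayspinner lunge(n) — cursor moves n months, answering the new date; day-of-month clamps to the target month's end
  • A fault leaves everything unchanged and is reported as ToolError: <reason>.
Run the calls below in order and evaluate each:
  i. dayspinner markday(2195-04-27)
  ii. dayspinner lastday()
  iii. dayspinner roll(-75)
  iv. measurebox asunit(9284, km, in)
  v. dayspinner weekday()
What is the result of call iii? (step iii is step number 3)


==> dayspinner markday(d: 2195-04-27)
<== 2195-04-27
==> dayspinner lastday()
<== 2195-04-30
==> dayspinner roll(n: -75)
<== 2195-02-14
==> measurebox asunit(v: 9284, u_from: km, u_to: in)
<== 46420000000/127
==> dayspinner weekday()
<== Saturday

Answer: 2195-02-14


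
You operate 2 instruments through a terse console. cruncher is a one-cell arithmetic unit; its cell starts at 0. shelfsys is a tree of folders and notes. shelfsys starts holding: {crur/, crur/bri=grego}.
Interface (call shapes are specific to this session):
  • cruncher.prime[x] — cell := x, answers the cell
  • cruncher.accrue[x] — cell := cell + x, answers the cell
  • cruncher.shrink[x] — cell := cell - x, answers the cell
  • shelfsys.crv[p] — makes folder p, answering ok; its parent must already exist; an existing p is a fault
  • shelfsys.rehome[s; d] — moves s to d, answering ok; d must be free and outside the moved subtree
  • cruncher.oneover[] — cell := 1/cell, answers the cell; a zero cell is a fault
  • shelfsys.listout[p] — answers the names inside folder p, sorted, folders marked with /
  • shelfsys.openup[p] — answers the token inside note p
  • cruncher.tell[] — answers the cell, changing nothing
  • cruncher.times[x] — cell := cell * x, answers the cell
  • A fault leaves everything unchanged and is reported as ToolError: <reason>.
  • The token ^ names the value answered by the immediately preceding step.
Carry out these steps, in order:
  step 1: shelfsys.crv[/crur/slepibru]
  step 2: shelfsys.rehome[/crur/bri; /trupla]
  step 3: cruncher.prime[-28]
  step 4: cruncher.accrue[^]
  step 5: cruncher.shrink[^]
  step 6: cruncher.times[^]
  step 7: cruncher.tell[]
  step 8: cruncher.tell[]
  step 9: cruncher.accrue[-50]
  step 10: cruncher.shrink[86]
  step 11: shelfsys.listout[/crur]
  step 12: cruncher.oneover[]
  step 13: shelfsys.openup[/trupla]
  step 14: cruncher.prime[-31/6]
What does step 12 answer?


Act: shelfsys.crv[p=/crur/slepibru]
Obs: ok
Act: shelfsys.rehome[s=/crur/bri; d=/trupla]
Obs: ok
Act: cruncher.prime[x=-28]
Obs: -28
Act: cruncher.accrue[x=^]
Obs: -56
Act: cruncher.shrink[x=^]
Obs: 0
Act: cruncher.times[x=^]
Obs: 0
Act: cruncher.tell[]
Obs: 0
Act: cruncher.tell[]
Obs: 0
Act: cruncher.accrue[x=-50]
Obs: -50
Act: cruncher.shrink[x=86]
Obs: -136
Act: shelfsys.listout[p=/crur]
Obs: [slepibru/]
Act: cruncher.oneover[]
Obs: -1/136
Act: shelfsys.openup[p=/trupla]
Obs: grego
Act: cruncher.prime[x=-31/6]
Obs: -31/6

Answer: -1/136


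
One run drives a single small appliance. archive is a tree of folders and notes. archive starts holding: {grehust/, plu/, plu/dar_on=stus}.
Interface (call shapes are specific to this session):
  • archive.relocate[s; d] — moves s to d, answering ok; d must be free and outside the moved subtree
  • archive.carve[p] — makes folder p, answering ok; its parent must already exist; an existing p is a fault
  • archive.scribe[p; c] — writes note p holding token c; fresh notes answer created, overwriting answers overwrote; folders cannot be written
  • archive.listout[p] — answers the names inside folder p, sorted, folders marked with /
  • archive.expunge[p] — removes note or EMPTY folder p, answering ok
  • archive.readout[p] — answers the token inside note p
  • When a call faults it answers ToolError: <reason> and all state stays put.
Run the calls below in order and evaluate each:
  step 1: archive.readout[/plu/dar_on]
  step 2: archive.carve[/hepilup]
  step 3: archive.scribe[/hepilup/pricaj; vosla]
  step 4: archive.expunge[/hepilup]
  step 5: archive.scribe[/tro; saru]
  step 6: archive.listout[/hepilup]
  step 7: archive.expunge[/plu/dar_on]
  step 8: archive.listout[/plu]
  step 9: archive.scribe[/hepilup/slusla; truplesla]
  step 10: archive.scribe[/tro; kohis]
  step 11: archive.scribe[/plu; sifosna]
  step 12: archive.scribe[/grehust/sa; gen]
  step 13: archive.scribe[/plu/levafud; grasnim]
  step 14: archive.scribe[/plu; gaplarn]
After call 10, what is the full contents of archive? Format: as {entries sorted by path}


>>> archive.readout p='/plu/dar_on'
[out] stus
>>> archive.carve p='/hepilup'
[out] ok
>>> archive.scribe p='/hepilup/pricaj' c='vosla'
[out] created
>>> archive.expunge p='/hepilup'
[out] ToolError: not empty
>>> archive.scribe p='/tro' c='saru'
[out] created
>>> archive.listout p='/hepilup'
[out] [pricaj]
>>> archive.expunge p='/plu/dar_on'
[out] ok
>>> archive.listout p='/plu'
[out] []
>>> archive.scribe p='/hepilup/slusla' c='truplesla'
[out] created
>>> archive.scribe p='/tro' c='kohis'
[out] overwrote
>>> archive.scribe p='/plu' c='sifosna'
[out] ToolError: is a directory
>>> archive.scribe p='/grehust/sa' c='gen'
[out] created
>>> archive.scribe p='/plu/levafud' c='grasnim'
[out] created
>>> archive.scribe p='/plu' c='gaplarn'
[out] ToolError: is a directory

Answer: {grehust/, hepilup/, hepilup/pricaj=vosla, hepilup/slusla=truplesla, plu/, tro=kohis}


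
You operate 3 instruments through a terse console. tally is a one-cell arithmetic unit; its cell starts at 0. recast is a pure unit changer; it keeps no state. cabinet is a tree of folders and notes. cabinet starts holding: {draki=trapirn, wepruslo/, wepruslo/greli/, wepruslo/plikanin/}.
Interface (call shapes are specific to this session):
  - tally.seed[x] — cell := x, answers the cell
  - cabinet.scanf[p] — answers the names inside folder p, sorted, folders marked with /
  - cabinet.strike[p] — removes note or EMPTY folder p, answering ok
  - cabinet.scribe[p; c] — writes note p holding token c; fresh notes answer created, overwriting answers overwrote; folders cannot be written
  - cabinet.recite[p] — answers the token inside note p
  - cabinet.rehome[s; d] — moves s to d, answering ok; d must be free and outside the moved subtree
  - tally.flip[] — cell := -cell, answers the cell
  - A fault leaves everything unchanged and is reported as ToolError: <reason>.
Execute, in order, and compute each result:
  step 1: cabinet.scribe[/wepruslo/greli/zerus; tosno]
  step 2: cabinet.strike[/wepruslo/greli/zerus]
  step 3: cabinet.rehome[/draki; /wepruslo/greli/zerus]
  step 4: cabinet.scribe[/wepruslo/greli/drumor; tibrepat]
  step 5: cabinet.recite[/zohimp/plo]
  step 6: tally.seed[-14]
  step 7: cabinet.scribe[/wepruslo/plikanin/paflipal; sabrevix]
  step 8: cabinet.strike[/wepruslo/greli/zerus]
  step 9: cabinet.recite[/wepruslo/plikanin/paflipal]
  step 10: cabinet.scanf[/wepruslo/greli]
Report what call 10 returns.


! cabinet.scribe(p=/wepruslo/greli/zerus, c=tosno) ~> created
! cabinet.strike(p=/wepruslo/greli/zerus) ~> ok
! cabinet.rehome(s=/draki, d=/wepruslo/greli/zerus) ~> ok
! cabinet.scribe(p=/wepruslo/greli/drumor, c=tibrepat) ~> created
! cabinet.recite(p=/zohimp/plo) ~> ToolError: not found
! tally.seed(x=-14) ~> -14
! cabinet.scribe(p=/wepruslo/plikanin/paflipal, c=sabrevix) ~> created
! cabinet.strike(p=/wepruslo/greli/zerus) ~> ok
! cabinet.recite(p=/wepruslo/plikanin/paflipal) ~> sabrevix
! cabinet.scanf(p=/wepruslo/greli) ~> [drumor]

Answer: [drumor]


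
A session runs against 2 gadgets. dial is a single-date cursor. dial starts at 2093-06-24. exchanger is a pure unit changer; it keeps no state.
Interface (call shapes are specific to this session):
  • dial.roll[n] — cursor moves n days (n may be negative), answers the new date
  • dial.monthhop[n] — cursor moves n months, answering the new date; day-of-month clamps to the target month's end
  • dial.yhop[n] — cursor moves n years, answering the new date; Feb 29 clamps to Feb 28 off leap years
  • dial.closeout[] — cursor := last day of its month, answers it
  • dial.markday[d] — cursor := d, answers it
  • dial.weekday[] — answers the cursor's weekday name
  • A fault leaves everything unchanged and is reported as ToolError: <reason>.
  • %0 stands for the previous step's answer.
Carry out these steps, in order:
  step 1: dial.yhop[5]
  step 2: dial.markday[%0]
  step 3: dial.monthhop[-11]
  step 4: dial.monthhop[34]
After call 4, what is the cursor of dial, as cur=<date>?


Answer: cur=2100-05-24

Derivation:
==> dial.yhop(5)
<== 2098-06-24
==> dial.markday(%0)
<== 2098-06-24
==> dial.monthhop(-11)
<== 2097-07-24
==> dial.monthhop(34)
<== 2100-05-24


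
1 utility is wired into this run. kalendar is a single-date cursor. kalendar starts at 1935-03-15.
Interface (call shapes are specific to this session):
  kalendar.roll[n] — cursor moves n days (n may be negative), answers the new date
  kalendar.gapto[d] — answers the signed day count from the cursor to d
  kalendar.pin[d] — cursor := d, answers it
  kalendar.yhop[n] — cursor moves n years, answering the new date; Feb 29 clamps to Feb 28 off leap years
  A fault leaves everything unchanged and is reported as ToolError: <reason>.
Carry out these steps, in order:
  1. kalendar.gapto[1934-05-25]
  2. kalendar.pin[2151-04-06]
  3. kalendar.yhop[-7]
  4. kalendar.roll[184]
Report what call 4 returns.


I use kalendar.gapto on 1934-05-25, yielding -294.
I try kalendar.pin on 2151-04-06, which returns 2151-04-06.
Now I run kalendar.yhop on -7, and see 2144-04-06.
Then kalendar.roll on 184: 2144-10-07.

Answer: 2144-10-07


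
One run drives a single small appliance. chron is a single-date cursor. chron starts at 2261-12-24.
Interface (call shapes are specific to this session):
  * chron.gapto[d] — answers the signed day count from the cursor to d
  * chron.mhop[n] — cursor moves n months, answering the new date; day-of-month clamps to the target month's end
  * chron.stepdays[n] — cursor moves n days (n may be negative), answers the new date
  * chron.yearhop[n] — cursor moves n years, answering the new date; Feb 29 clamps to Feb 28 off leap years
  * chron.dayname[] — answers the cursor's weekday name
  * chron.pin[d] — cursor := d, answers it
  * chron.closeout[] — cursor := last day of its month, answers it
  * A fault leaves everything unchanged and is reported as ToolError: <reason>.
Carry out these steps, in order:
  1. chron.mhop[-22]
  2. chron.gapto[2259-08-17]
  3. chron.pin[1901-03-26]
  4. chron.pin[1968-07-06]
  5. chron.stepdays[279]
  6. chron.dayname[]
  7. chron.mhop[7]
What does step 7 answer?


$ chron.mhop n→-22
  2260-02-24
$ chron.gapto d→2259-08-17
  -191
$ chron.pin d→1901-03-26
  1901-03-26
$ chron.pin d→1968-07-06
  1968-07-06
$ chron.stepdays n→279
  1969-04-11
$ chron.dayname
  Friday
$ chron.mhop n→7
  1969-11-11

Answer: 1969-11-11


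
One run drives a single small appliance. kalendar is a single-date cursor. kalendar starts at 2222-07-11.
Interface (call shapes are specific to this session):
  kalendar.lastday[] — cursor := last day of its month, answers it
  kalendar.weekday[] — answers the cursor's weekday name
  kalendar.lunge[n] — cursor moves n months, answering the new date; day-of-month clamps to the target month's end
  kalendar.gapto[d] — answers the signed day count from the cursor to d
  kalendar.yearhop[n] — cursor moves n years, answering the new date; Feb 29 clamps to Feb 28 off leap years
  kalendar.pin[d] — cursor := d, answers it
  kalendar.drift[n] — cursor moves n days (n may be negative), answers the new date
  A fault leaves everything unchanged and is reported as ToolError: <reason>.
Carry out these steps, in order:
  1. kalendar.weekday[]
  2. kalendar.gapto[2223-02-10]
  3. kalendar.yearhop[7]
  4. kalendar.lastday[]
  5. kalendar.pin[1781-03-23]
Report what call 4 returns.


Answer: 2229-07-31

Derivation:
·→ weekday()
·← Thursday
·→ gapto(d=2223-02-10)
·← 214
·→ yearhop(n=7)
·← 2229-07-11
·→ lastday()
·← 2229-07-31
·→ pin(d=1781-03-23)
·← 1781-03-23


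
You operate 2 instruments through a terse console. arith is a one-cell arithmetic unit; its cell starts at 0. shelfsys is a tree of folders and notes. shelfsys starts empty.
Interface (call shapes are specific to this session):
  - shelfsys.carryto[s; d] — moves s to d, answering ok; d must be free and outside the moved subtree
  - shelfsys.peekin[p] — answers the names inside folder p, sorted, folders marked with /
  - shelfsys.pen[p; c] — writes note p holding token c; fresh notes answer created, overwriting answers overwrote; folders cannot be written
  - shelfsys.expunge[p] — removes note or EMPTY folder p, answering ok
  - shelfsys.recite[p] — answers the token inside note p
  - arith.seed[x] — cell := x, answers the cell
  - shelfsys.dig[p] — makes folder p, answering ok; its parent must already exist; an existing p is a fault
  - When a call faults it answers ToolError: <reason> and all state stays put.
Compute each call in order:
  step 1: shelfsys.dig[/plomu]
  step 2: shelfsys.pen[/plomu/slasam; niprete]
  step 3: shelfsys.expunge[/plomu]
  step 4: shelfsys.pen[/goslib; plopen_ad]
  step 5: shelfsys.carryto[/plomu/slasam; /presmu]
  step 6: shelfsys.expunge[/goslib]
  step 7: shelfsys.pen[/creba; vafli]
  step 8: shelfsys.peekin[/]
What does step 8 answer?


Act: shelfsys.dig[p=/plomu]
Obs: ok
Act: shelfsys.pen[p=/plomu/slasam; c=niprete]
Obs: created
Act: shelfsys.expunge[p=/plomu]
Obs: ToolError: not empty
Act: shelfsys.pen[p=/goslib; c=plopen_ad]
Obs: created
Act: shelfsys.carryto[s=/plomu/slasam; d=/presmu]
Obs: ok
Act: shelfsys.expunge[p=/goslib]
Obs: ok
Act: shelfsys.pen[p=/creba; c=vafli]
Obs: created
Act: shelfsys.peekin[p=/]
Obs: [creba, plomu/, presmu]

Answer: [creba, plomu/, presmu]


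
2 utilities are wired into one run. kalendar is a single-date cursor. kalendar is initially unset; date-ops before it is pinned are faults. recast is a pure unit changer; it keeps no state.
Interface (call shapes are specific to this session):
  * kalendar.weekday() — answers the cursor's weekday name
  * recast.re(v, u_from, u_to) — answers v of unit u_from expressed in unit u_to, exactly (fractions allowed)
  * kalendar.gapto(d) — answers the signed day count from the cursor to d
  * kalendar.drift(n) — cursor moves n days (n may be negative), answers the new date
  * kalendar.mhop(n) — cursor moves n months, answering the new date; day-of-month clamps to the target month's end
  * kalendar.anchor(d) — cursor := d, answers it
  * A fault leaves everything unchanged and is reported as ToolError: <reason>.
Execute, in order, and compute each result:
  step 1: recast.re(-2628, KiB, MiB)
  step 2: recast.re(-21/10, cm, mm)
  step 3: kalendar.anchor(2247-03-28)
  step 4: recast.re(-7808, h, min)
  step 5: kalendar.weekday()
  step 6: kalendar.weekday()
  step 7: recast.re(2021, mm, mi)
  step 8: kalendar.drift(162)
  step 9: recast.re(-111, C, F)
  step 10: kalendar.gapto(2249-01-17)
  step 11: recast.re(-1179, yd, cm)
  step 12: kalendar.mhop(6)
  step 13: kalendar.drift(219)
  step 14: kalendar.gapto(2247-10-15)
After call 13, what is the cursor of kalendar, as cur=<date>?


% 1. recast.re(v='-2628', u_from='KiB', u_to='MiB') -> -657/256
% 2. recast.re(v='-21/10', u_from='cm', u_to='mm') -> -21
% 3. kalendar.anchor(d='2247-03-28') -> 2247-03-28
% 4. recast.re(v='-7808', u_from='h', u_to='min') -> -468480
% 5. kalendar.weekday() -> Sunday
% 6. kalendar.weekday() -> Sunday
% 7. recast.re(v='2021', u_from='mm', u_to='mi') -> 2021/1609344
% 8. kalendar.drift(n='162') -> 2247-09-06
% 9. recast.re(v='-111', u_from='C', u_to='F') -> -839/5
% 10. kalendar.gapto(d='2249-01-17') -> 499
% 11. recast.re(v='-1179', u_from='yd', u_to='cm') -> -2695194/25
% 12. kalendar.mhop(n='6') -> 2248-03-06
% 13. kalendar.drift(n='219') -> 2248-10-11
% 14. kalendar.gapto(d='2247-10-15') -> -362

Answer: cur=2248-10-11


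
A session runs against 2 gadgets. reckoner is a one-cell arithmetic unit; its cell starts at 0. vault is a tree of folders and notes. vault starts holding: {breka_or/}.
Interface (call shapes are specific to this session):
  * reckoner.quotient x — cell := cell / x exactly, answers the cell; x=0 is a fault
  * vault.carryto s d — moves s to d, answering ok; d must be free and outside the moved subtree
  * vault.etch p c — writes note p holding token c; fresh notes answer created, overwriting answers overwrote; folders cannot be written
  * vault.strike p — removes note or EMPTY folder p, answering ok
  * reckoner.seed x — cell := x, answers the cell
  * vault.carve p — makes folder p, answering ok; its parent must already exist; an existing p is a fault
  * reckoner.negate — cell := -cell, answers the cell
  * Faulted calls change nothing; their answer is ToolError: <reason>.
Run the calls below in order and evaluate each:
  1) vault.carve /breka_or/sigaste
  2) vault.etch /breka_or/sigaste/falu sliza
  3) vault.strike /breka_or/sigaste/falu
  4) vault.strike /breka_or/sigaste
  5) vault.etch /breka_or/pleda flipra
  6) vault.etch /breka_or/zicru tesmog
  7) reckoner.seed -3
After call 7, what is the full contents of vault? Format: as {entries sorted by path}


Act: vault.carve[p=/breka_or/sigaste]
Obs: ok
Act: vault.etch[p=/breka_or/sigaste/falu; c=sliza]
Obs: created
Act: vault.strike[p=/breka_or/sigaste/falu]
Obs: ok
Act: vault.strike[p=/breka_or/sigaste]
Obs: ok
Act: vault.etch[p=/breka_or/pleda; c=flipra]
Obs: created
Act: vault.etch[p=/breka_or/zicru; c=tesmog]
Obs: created
Act: reckoner.seed[x=-3]
Obs: -3

Answer: {breka_or/, breka_or/pleda=flipra, breka_or/zicru=tesmog}


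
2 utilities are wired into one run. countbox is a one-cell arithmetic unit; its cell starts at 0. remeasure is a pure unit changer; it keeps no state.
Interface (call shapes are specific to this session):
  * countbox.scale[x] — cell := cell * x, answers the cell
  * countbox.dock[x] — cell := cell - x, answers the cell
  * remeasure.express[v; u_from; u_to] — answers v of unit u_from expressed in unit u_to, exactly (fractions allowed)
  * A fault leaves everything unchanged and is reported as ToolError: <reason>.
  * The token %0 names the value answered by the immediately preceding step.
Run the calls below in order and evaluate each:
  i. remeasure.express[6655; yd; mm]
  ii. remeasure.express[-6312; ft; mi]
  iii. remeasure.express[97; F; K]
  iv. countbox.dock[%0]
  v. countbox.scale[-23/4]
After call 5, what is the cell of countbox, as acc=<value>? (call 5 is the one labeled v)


Answer: acc=1280341/720

Derivation:
I call remeasure.express using 6655, yd, mm, — result: 6085332.
Next I call remeasure.express using -6312, ft, mi, yielding -263/220.
Using remeasure.express using 97, F, K, which returns 55667/180.
I call countbox.dock using %0, and see -55667/180.
Then countbox.scale using -23/4, yielding 1280341/720.


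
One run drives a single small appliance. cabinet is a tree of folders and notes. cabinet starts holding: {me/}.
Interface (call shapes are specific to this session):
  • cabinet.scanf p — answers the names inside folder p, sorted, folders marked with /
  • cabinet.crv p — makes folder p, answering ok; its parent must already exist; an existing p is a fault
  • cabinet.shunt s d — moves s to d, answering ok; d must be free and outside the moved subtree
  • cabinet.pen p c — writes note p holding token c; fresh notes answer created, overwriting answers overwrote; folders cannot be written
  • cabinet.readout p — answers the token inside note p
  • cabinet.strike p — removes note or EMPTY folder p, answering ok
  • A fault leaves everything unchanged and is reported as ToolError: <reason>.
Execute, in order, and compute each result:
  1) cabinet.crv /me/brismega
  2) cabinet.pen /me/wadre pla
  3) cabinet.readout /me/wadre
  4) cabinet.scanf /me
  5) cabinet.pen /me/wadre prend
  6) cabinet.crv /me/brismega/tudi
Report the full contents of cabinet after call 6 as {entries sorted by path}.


>> cabinet.crv(p: /me/brismega)
<< ok
>> cabinet.pen(p: /me/wadre, c: pla)
<< created
>> cabinet.readout(p: /me/wadre)
<< pla
>> cabinet.scanf(p: /me)
<< [brismega/, wadre]
>> cabinet.pen(p: /me/wadre, c: prend)
<< overwrote
>> cabinet.crv(p: /me/brismega/tudi)
<< ok

Answer: {me/, me/brismega/, me/brismega/tudi/, me/wadre=prend}


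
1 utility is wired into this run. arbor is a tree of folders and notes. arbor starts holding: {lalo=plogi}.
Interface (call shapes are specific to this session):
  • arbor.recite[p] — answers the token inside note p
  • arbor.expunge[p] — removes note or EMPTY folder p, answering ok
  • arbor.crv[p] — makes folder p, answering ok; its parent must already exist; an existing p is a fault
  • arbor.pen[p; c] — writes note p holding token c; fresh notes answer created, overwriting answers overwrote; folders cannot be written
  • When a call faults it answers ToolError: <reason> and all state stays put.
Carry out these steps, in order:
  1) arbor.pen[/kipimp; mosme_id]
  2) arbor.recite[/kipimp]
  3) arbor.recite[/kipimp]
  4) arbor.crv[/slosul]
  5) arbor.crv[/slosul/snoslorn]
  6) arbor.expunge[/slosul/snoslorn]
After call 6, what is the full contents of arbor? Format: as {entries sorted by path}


Now I run arbor.pen passing p→/kipimp, c→mosme_id, — result: created.
Using arbor.recite passing p→/kipimp, yielding mosme_id.
Now I run arbor.recite passing p→/kipimp, and observe mosme_id.
I call arbor.crv passing p→/slosul, yielding ok.
I try arbor.crv passing p→/slosul/snoslorn, — result: ok.
Next I call arbor.expunge passing p→/slosul/snoslorn, → ok.

Answer: {kipimp=mosme_id, lalo=plogi, slosul/}


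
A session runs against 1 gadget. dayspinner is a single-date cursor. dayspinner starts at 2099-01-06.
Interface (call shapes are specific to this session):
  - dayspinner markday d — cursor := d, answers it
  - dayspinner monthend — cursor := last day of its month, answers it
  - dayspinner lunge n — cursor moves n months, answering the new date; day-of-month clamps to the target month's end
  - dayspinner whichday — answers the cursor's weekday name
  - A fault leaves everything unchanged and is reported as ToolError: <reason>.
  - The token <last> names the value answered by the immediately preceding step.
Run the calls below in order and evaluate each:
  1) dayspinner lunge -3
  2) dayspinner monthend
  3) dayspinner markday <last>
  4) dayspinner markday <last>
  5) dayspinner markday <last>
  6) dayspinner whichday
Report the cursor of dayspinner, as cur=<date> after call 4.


Answer: cur=2098-10-31

Derivation:
→ dayspinner lunge(n: -3)
← 2098-10-06
→ dayspinner monthend()
← 2098-10-31
→ dayspinner markday(d: <last>)
← 2098-10-31
→ dayspinner markday(d: <last>)
← 2098-10-31
→ dayspinner markday(d: <last>)
← 2098-10-31
→ dayspinner whichday()
← Friday


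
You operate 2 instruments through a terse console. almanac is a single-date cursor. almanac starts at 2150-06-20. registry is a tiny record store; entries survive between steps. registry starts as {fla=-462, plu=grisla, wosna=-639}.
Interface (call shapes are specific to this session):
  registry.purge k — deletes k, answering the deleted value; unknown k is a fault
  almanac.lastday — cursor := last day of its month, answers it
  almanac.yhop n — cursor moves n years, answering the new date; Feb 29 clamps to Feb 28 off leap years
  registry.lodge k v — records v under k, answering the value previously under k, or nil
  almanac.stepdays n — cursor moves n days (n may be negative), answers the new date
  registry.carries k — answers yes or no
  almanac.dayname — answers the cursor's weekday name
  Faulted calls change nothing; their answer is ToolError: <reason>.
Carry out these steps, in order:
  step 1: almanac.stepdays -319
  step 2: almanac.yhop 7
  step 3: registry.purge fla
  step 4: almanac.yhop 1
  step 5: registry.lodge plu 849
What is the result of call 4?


Answer: 2157-08-05

Derivation:
>>> almanac.stepdays n='-319'
:: 2149-08-05
>>> almanac.yhop n='7'
:: 2156-08-05
>>> registry.purge k='fla'
:: -462
>>> almanac.yhop n='1'
:: 2157-08-05
>>> registry.lodge k='plu' v='849'
:: grisla


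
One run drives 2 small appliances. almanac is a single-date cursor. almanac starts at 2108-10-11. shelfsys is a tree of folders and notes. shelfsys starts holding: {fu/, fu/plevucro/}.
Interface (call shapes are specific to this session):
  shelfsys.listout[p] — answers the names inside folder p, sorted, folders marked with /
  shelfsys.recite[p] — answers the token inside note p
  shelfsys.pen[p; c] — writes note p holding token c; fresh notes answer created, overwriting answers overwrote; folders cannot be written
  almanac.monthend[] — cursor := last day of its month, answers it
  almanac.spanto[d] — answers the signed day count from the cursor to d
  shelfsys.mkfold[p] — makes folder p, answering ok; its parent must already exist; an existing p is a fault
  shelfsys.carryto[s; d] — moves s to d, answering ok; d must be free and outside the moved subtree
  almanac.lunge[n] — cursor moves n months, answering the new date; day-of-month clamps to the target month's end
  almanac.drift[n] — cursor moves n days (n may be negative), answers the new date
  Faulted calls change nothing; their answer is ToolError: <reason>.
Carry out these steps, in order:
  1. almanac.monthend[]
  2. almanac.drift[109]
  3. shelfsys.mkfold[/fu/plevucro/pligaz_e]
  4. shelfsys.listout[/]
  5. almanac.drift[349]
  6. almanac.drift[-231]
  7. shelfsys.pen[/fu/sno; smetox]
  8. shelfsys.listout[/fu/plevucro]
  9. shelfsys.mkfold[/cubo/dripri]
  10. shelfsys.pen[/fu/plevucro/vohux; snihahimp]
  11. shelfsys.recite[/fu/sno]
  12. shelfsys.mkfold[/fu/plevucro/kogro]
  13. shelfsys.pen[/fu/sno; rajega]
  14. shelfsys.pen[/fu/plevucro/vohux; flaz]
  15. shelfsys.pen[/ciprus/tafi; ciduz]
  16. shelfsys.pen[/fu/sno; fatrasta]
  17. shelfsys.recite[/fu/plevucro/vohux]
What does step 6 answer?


Invoking almanac.monthend, which returns 2108-10-31.
I invoke almanac.drift passing n: 109, → 2109-02-17.
I try shelfsys.mkfold passing p: /fu/plevucro/pligaz_e, yielding ok.
Now I run shelfsys.listout passing p: /, and get [fu/].
Using almanac.drift passing n: 349, which returns 2110-02-01.
Then almanac.drift passing n: -231, and see 2109-06-15.
I use shelfsys.pen passing p: /fu/sno, c: smetox, giving created.
I use shelfsys.listout passing p: /fu/plevucro, — result: [pligaz_e/].
Then shelfsys.mkfold passing p: /cubo/dripri, giving ToolError: no parent.
Using shelfsys.pen passing p: /fu/plevucro/vohux, c: snihahimp, — result: created.
I call shelfsys.recite passing p: /fu/sno, → smetox.
I run shelfsys.mkfold passing p: /fu/plevucro/kogro, → ok.
Using shelfsys.pen passing p: /fu/sno, c: rajega, and get overwrote.
Calling shelfsys.pen passing p: /fu/plevucro/vohux, c: flaz, and see overwrote.
Now I run shelfsys.pen passing p: /ciprus/tafi, c: ciduz: ToolError: no parent.
I try shelfsys.pen passing p: /fu/sno, c: fatrasta, giving overwrote.
I call shelfsys.recite passing p: /fu/plevucro/vohux, → flaz.

Answer: 2109-06-15


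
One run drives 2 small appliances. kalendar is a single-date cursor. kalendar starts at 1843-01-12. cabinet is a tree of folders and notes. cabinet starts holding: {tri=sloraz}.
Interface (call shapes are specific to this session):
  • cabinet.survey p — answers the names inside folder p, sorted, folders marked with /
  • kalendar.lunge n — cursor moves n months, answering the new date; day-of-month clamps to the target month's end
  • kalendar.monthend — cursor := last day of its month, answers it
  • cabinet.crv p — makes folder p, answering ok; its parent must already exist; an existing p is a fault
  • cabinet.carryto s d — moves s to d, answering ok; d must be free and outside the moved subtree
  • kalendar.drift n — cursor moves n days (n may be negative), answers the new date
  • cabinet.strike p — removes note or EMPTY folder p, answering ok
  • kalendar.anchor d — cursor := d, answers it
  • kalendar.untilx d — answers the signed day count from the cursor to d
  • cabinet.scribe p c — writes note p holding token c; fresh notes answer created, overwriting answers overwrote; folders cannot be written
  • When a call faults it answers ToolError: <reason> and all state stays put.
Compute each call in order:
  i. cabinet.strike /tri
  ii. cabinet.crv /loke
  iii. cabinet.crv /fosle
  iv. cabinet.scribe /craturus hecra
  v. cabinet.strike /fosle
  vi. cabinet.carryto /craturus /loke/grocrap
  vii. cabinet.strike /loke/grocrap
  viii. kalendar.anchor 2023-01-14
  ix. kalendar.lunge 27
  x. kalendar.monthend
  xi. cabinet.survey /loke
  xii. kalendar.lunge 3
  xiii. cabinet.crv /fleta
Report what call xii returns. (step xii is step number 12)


Answer: 2025-07-30

Derivation:
% strike p=/tri
:: ok
% crv p=/loke
:: ok
% crv p=/fosle
:: ok
% scribe p=/craturus c=hecra
:: created
% strike p=/fosle
:: ok
% carryto s=/craturus d=/loke/grocrap
:: ok
% strike p=/loke/grocrap
:: ok
% anchor d=2023-01-14
:: 2023-01-14
% lunge n=27
:: 2025-04-14
% monthend
:: 2025-04-30
% survey p=/loke
:: []
% lunge n=3
:: 2025-07-30
% crv p=/fleta
:: ok


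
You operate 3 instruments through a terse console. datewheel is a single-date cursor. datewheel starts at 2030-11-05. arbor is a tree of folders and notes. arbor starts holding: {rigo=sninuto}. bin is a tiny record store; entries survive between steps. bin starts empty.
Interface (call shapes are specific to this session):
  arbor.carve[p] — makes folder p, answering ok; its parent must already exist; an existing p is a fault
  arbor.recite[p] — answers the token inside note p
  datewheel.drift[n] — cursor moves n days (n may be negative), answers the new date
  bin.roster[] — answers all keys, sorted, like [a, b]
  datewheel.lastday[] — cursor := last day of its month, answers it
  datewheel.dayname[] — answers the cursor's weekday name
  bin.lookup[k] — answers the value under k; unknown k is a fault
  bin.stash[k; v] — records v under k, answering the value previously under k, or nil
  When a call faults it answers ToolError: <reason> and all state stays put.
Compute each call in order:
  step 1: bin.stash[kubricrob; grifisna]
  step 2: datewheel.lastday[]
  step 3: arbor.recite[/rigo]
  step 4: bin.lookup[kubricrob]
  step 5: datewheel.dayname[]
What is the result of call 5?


Then stash with k=kubricrob, v=grifisna, → nil.
Now I run lastday(), and observe 2030-11-30.
Then recite with p=/rigo: sninuto.
Using lookup with k=kubricrob: grifisna.
Calling dayname(), giving Saturday.

Answer: Saturday


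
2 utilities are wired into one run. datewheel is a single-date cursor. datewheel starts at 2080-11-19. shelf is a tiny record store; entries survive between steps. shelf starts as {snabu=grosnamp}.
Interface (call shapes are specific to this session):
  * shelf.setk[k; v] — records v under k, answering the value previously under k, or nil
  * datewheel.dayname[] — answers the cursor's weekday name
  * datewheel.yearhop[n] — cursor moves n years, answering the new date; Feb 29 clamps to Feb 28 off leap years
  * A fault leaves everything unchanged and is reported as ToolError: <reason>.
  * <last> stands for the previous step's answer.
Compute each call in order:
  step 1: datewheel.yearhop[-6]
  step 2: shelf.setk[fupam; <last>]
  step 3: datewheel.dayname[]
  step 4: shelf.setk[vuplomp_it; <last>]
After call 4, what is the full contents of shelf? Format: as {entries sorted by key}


;; datewheel.yearhop(n='-6') => 2074-11-19
;; shelf.setk(k='fupam', v='<last>') => nil
;; datewheel.dayname() => Monday
;; shelf.setk(k='vuplomp_it', v='<last>') => nil

Answer: {fupam=2074-11-19, snabu=grosnamp, vuplomp_it=Monday}


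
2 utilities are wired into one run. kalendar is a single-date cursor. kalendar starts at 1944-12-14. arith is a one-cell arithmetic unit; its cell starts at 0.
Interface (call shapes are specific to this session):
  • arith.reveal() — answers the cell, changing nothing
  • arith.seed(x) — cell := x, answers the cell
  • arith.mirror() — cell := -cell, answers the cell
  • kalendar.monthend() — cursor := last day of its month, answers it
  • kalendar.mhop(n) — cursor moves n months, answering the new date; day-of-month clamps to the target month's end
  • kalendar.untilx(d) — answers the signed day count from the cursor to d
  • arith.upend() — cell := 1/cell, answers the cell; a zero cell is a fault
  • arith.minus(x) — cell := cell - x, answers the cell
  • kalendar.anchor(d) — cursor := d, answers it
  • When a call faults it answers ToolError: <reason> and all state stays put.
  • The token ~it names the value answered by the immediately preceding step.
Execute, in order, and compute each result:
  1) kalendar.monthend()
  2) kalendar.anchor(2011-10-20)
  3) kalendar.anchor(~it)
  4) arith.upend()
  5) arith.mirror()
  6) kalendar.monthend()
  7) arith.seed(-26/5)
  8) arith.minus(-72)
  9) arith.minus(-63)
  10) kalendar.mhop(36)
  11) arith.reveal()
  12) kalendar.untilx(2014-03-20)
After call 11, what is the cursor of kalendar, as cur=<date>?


Act: monthend[]
Obs: 1944-12-31
Act: anchor[2011-10-20]
Obs: 2011-10-20
Act: anchor[~it]
Obs: 2011-10-20
Act: upend[]
Obs: ToolError: reciprocal of zero
Act: mirror[]
Obs: 0
Act: monthend[]
Obs: 2011-10-31
Act: seed[-26/5]
Obs: -26/5
Act: minus[-72]
Obs: 334/5
Act: minus[-63]
Obs: 649/5
Act: mhop[36]
Obs: 2014-10-31
Act: reveal[]
Obs: 649/5
Act: untilx[2014-03-20]
Obs: -225

Answer: cur=2014-10-31


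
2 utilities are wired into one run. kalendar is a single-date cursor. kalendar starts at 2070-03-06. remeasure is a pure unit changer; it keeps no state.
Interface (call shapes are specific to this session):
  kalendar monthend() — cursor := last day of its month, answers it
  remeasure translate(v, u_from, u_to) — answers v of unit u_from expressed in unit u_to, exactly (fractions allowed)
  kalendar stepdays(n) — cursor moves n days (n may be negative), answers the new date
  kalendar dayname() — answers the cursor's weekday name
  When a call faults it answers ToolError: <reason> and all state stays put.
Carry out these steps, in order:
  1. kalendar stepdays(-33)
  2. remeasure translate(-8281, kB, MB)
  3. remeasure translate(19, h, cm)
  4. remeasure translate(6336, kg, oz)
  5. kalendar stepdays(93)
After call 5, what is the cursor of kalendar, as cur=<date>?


·→ kalendar stepdays(n=-33)
·← 2070-02-01
·→ remeasure translate(v=-8281, u_from=kB, u_to=MB)
·← -8281/1000
·→ remeasure translate(v=19, u_from=h, u_to=cm)
·← ToolError: incompatible units
·→ remeasure translate(v=6336, u_from=kg, u_to=oz)
·← 921600000000/4123567
·→ kalendar stepdays(n=93)
·← 2070-05-05

Answer: cur=2070-05-05


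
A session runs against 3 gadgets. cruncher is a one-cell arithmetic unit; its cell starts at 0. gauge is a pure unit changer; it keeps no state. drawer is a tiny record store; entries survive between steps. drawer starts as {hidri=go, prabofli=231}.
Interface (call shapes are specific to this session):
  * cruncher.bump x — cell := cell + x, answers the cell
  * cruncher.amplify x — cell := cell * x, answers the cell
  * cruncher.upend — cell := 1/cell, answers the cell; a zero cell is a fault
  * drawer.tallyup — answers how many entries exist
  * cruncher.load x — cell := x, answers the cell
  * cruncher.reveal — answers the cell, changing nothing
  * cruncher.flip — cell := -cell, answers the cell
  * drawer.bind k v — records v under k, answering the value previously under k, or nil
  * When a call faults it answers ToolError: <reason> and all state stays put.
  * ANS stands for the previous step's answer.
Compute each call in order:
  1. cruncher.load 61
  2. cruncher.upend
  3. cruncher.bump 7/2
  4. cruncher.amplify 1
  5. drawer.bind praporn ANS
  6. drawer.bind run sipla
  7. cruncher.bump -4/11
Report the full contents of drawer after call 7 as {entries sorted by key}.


Answer: {hidri=go, prabofli=231, praporn=429/122, run=sipla}

Derivation:
I run cruncher.load with x='61', which returns 61.
I call cruncher.upend, → 1/61.
Calling cruncher.bump with x='7/2', which returns 429/122.
Calling cruncher.amplify with x='1', — result: 429/122.
Invoking drawer.bind with k='praporn', v='ANS', and observe nil.
Calling drawer.bind with k='run', v='sipla', and observe nil.
I run cruncher.bump with x='-4/11', and see 4231/1342.


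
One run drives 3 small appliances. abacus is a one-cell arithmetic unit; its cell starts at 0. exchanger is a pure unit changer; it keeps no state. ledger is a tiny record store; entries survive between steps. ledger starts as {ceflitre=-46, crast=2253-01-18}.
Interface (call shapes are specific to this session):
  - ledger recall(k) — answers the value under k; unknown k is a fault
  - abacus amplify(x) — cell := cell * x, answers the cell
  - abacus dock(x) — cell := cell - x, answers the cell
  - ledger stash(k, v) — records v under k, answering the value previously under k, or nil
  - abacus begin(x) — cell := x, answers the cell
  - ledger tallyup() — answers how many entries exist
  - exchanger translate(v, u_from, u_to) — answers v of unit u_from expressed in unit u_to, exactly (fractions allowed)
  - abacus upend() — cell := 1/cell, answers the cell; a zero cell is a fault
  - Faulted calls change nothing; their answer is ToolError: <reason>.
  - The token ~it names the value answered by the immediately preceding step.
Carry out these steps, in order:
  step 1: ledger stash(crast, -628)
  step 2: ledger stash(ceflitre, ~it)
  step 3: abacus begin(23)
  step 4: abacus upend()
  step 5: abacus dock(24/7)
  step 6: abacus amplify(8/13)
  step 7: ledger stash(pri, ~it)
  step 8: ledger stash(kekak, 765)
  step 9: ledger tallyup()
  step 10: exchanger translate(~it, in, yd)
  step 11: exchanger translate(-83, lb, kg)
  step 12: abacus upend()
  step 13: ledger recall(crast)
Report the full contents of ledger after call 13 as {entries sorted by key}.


// 1. ledger stash(k=crast, v=-628) == 2253-01-18
// 2. ledger stash(k=ceflitre, v=~it) == -46
// 3. abacus begin(x=23) == 23
// 4. abacus upend() == 1/23
// 5. abacus dock(x=24/7) == -545/161
// 6. abacus amplify(x=8/13) == -4360/2093
// 7. ledger stash(k=pri, v=~it) == nil
// 8. ledger stash(k=kekak, v=765) == nil
// 9. ledger tallyup() == 4
// 10. exchanger translate(v=~it, u_from=in, u_to=yd) == 1/9
// 11. exchanger translate(v=-83, u_from=lb, u_to=kg) == -3764816671/100000000
// 12. abacus upend() == -2093/4360
// 13. ledger recall(k=crast) == -628

Answer: {ceflitre=2253-01-18, crast=-628, kekak=765, pri=-4360/2093}
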